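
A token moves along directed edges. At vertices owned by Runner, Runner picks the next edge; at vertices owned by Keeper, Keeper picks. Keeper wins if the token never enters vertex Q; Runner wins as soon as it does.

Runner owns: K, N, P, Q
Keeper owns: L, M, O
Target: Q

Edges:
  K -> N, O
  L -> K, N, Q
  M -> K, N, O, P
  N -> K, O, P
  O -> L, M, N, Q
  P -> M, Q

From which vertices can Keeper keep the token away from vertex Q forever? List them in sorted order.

M, O

A0 = {Q}
A1: add {P} — P (Runner) has P→Q.
A2: add {N} — N (Runner) has N→P.
A3: add {K} — K (Runner) has K→N.
A4: add {L} — L (Keeper): all of {K, N, Q} already in.
A5 = A4; e.g. M (Keeper) can still go to O. Fixed point.
Runner's attractor = {K, L, N, P, Q}; Keeper avoids the target exactly from the complement.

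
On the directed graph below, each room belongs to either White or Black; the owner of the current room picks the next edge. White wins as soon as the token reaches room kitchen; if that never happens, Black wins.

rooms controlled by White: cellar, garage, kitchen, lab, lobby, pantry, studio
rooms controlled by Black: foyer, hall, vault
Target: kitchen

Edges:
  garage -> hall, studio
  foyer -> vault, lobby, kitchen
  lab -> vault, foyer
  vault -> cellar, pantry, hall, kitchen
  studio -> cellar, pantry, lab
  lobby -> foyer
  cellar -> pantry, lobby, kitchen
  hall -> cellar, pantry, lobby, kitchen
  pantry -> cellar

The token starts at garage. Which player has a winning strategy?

White

A0 = {kitchen}
A1: add {cellar} — cellar (White) has cellar→kitchen.
A2: add {pantry, studio} — pantry (White) has pantry→cellar; studio (White) has studio→cellar.
A3: add {garage} — garage (White) has garage→studio.
A4 = A3; e.g. vault (Black) can still go to hall. Fixed point.
garage ∈ A3, so White can force the target.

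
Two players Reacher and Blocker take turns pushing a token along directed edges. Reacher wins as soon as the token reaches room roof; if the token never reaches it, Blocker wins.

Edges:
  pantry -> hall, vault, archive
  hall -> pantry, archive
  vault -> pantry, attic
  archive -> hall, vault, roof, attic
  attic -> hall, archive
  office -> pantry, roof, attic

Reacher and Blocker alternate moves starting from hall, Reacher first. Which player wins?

Track states (vertex, player-to-move).
A0 = {(roof,Reacher), (roof,Blocker)}
A1: add {(archive,Reacher), (office,Reacher)}.
A2 = A1; e.g. (pantry,Reacher) stays out. (hall,Reacher) never enters ⇒ Blocker avoids the target.

Blocker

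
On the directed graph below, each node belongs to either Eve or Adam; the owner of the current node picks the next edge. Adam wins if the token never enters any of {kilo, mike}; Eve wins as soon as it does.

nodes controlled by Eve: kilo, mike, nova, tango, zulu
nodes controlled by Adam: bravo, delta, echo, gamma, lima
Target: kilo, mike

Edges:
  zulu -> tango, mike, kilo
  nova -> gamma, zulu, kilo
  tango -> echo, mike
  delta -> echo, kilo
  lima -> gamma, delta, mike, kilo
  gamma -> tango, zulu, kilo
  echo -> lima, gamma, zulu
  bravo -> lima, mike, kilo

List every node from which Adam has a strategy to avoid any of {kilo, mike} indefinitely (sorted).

A0 = {kilo, mike}
A1: add {nova, tango, zulu} — nova (Eve) has nova→kilo; tango (Eve) has tango→mike; zulu (Eve) has zulu→mike.
A2: add {gamma} — gamma (Adam): all of {tango, zulu, kilo} already in.
A3 = A2; e.g. lima (Adam) can still go to delta. Fixed point.
Eve's attractor = {gamma, kilo, mike, nova, tango, zulu}; Adam avoids the target exactly from the complement.

bravo, delta, echo, lima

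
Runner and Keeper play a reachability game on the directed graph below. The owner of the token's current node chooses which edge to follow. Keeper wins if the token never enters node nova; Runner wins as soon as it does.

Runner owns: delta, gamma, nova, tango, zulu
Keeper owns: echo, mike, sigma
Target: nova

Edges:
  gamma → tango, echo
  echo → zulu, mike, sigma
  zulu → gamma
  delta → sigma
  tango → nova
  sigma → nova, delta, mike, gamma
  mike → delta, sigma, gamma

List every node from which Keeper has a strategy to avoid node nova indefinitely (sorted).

A0 = {nova}
A1: add {tango} — tango (Runner) has tango→nova.
A2: add {gamma} — gamma (Runner) has gamma→tango.
A3: add {zulu} — zulu (Runner) has zulu→gamma.
A4 = A3; e.g. delta (Runner) has no edge into A3. Fixed point.
Runner's attractor = {gamma, nova, tango, zulu}; Keeper avoids the target exactly from the complement.

delta, echo, mike, sigma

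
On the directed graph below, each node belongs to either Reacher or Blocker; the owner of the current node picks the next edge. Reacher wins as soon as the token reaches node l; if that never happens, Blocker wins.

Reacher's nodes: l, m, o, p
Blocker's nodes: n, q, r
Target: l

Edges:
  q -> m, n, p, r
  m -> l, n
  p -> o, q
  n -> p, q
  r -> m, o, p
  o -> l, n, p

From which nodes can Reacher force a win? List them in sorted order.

A0 = {l}
A1: add {m, o} — m (Reacher) has m→l; o (Reacher) has o→l.
A2: add {p} — p (Reacher) has p→o.
A3: add {r} — r (Blocker): all of {m, o, p} already in.
A4 = A3; e.g. n (Blocker) can still go to q. Fixed point.
Reacher's winning region = {l, m, o, p, r}.

l, m, o, p, r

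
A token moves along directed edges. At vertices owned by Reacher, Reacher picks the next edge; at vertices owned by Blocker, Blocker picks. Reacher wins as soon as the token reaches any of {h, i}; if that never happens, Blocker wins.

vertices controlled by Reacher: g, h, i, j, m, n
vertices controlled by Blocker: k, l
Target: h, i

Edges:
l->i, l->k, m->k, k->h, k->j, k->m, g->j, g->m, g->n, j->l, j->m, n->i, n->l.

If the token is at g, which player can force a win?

A0 = {h, i}
A1: add {n} — n (Reacher) has n→i.
A2: add {g} — g (Reacher) has g→n.
A3 = A2; e.g. j (Reacher) has no edge into A2. Fixed point.
g ∈ A2, so Reacher can force the target.

Reacher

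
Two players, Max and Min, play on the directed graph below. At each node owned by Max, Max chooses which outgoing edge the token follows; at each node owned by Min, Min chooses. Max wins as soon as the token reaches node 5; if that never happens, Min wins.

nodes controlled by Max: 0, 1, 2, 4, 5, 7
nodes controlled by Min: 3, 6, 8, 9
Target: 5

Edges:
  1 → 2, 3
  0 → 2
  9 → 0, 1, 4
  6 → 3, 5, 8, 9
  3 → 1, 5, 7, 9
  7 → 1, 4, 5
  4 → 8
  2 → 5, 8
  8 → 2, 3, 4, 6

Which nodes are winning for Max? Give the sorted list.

A0 = {5}
A1: add {2, 7} — 2 (Max) has 2→5; 7 (Max) has 7→5.
A2: add {0, 1} — 0 (Max) has 0→2; 1 (Max) has 1→2.
A3 = A2; e.g. 3 (Min) can still go to 9. Fixed point.
Max's winning region = {0, 1, 2, 5, 7}.

0, 1, 2, 5, 7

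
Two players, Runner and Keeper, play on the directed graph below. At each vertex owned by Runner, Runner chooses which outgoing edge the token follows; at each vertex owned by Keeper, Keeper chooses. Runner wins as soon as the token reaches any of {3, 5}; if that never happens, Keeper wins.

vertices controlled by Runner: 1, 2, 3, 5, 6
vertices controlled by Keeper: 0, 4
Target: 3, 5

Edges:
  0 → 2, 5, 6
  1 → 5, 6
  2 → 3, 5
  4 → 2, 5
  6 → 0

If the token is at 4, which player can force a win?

A0 = {3, 5}
A1: add {1, 2} — 1 (Runner) has 1→5; 2 (Runner) has 2→3.
A2: add {4} — 4 (Keeper): all of {2, 5} already in.
A3 = A2; e.g. 0 (Keeper) can still go to 6. Fixed point.
4 ∈ A2, so Runner can force the target.

Runner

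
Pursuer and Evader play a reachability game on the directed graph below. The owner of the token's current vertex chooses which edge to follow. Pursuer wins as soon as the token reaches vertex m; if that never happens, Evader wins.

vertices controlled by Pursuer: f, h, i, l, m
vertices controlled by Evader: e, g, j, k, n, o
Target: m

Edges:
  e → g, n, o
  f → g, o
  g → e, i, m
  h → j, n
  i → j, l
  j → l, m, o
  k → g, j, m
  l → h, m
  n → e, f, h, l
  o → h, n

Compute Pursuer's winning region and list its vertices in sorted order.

A0 = {m}
A1: add {l} — l (Pursuer) has l→m.
A2: add {i} — i (Pursuer) has i→l.
A3 = A2; e.g. e (Evader) can still go to g. Fixed point.
Pursuer's winning region = {i, l, m}.

i, l, m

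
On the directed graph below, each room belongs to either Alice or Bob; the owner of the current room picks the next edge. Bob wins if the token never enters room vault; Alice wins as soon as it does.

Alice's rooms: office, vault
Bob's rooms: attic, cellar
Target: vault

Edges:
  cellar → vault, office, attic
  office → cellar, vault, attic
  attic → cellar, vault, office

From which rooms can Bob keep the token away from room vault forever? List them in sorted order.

attic, cellar

A0 = {vault}
A1: add {office} — office (Alice) has office→vault.
A2 = A1; e.g. cellar (Bob) can still go to attic. Fixed point.
Alice's attractor = {office, vault}; Bob avoids the target exactly from the complement.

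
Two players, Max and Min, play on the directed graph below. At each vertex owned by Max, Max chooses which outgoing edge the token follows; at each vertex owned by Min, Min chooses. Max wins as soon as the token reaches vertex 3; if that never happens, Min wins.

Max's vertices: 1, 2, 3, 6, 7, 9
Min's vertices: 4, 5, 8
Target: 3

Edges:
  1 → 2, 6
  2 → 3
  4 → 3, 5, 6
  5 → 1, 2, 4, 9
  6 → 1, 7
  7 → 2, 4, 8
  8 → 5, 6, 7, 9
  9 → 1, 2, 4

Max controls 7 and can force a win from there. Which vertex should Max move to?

2

A0 = {3}
A1: add {2} — 2 (Max) has 2→3.
A2: add {1, 7, 9} — 1 (Max) has 1→2; 7 (Max) has 7→2; 9 (Max) has 9→2.
A3: add {6} — 6 (Max) has 6→1.
A4 = A3; e.g. 4 (Min) can still go to 5. Fixed point.
From 7, successor 2 is in the attractor (rank 1); the other successors 4, 8 are not.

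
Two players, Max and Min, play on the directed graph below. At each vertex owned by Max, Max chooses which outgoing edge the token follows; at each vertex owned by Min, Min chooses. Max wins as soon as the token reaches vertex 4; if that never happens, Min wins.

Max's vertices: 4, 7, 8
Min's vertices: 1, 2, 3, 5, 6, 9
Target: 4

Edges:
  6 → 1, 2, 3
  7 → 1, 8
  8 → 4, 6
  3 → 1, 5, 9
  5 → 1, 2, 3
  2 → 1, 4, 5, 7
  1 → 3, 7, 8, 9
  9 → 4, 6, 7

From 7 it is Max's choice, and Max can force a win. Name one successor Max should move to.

8

A0 = {4}
A1: add {8} — 8 (Max) has 8→4.
A2: add {7} — 7 (Max) has 7→8.
A3 = A2; e.g. 1 (Min) can still go to 3. Fixed point.
From 7, successor 8 is in the attractor (rank 1); the other successor 1 is not.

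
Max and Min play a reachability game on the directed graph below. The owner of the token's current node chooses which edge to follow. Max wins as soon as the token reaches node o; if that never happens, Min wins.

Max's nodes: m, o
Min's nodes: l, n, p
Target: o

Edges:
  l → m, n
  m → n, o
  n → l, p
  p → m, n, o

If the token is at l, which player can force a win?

Min

A0 = {o}
A1: add {m} — m (Max) has m→o.
A2 = A1; e.g. l (Min) can still go to n. Fixed point.
l never enters the attractor, so Min can avoid the target forever.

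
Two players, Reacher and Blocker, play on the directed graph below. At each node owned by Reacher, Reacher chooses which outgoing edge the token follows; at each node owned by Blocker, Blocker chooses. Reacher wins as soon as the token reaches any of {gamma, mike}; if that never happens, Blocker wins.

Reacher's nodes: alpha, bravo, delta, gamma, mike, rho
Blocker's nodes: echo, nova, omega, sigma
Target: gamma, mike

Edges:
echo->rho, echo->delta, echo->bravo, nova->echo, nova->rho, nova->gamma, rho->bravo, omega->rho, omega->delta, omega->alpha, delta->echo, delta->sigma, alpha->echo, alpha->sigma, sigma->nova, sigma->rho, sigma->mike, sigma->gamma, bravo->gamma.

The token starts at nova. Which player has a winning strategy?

A0 = {gamma, mike}
A1: add {bravo} — bravo (Reacher) has bravo→gamma.
A2: add {rho} — rho (Reacher) has rho→bravo.
A3 = A2; e.g. echo (Blocker) can still go to delta. Fixed point.
nova never enters the attractor, so Blocker can avoid the target forever.

Blocker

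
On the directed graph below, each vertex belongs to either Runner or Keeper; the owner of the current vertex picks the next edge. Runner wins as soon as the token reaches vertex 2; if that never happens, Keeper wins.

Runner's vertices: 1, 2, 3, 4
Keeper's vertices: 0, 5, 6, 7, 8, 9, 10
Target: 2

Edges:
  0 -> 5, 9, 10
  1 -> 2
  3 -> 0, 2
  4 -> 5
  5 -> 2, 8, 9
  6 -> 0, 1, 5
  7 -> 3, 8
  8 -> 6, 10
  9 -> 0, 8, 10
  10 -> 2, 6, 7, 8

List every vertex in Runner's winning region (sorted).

1, 2, 3

A0 = {2}
A1: add {1, 3} — 1 (Runner) has 1→2; 3 (Runner) has 3→2.
A2 = A1; e.g. 0 (Keeper) can still go to 5. Fixed point.
Runner's winning region = {1, 2, 3}.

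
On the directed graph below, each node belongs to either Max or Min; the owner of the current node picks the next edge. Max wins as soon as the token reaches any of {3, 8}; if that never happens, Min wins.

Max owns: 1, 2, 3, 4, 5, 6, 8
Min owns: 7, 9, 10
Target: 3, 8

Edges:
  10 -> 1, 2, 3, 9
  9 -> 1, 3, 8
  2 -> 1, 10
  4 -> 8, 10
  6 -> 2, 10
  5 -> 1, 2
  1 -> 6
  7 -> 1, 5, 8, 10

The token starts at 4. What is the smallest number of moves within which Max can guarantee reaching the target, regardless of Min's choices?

1

A0 = {3, 8}
A1: add {4} — 4 (Max) has 4→8.
A2 = A1; e.g. 1 (Max) has no edge into A1. Fixed point.
4 enters the attractor at level 1, so Max can force the target in 1 move from there.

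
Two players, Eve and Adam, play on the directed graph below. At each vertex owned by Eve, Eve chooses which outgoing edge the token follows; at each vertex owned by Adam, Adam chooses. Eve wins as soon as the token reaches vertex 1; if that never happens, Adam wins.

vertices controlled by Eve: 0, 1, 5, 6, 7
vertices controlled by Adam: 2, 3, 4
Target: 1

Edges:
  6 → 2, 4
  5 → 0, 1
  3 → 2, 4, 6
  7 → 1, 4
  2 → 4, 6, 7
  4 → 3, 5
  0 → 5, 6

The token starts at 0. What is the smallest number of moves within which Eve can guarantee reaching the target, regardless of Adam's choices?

A0 = {1}
A1: add {5, 7} — 5 (Eve) has 5→1; 7 (Eve) has 7→1.
A2: add {0} — 0 (Eve) has 0→5.
A3 = A2; e.g. 2 (Adam) can still go to 4. Fixed point.
0 enters the attractor at level 2, so Eve can force the target in 2 moves from there.

2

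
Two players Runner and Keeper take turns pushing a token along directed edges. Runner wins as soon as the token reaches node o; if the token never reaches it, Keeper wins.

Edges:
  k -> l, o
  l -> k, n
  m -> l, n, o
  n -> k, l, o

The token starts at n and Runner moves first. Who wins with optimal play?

Track states (vertex, player-to-move).
A0 = {(o,Runner), (o,Keeper)}
A1: add {(k,Runner), (m,Runner), (n,Runner)}.
(n,Runner) ∈ A1 ⇒ Runner forces the target.

Runner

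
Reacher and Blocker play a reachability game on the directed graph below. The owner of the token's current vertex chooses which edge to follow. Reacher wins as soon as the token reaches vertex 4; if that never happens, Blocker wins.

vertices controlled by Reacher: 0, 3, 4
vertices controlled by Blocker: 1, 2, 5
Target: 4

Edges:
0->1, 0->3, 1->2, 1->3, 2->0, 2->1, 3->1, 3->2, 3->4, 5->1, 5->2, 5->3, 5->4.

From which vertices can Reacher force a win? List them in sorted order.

0, 3, 4

A0 = {4}
A1: add {3} — 3 (Reacher) has 3→4.
A2: add {0} — 0 (Reacher) has 0→3.
A3 = A2; e.g. 1 (Blocker) can still go to 2. Fixed point.
Reacher's winning region = {0, 3, 4}.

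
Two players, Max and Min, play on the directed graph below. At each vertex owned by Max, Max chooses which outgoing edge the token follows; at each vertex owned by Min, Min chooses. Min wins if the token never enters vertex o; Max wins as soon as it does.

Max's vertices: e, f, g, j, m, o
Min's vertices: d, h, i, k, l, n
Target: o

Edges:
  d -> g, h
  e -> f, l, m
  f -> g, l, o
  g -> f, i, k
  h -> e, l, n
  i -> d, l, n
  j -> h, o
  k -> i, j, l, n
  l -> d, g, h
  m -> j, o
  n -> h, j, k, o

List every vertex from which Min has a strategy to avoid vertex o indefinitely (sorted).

A0 = {o}
A1: add {f, j, m} — f (Max) has f→o; j (Max) has j→o; m (Max) has m→o.
A2: add {e, g} — e (Max) has e→f; g (Max) has g→f.
A3 = A2; e.g. d (Min) can still go to h. Fixed point.
Max's attractor = {e, f, g, j, m, o}; Min avoids the target exactly from the complement.

d, h, i, k, l, n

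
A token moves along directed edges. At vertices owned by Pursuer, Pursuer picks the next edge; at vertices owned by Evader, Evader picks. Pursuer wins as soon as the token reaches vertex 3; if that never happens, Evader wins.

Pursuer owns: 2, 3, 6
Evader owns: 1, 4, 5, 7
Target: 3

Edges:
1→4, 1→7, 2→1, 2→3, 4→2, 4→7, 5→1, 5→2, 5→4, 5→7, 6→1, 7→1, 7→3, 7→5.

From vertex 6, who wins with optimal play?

A0 = {3}
A1: add {2} — 2 (Pursuer) has 2→3.
A2 = A1; e.g. 1 (Evader) can still go to 4. Fixed point.
6 never enters the attractor, so Evader can avoid the target forever.

Evader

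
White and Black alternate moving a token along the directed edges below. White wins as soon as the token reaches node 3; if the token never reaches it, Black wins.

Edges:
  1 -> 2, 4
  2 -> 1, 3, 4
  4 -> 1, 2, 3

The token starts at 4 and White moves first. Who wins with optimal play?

Track states (vertex, player-to-move).
A0 = {(3,White), (3,Black)}
A1: add {(2,White), (4,White)}.
(4,White) ∈ A1 ⇒ White forces the target.

White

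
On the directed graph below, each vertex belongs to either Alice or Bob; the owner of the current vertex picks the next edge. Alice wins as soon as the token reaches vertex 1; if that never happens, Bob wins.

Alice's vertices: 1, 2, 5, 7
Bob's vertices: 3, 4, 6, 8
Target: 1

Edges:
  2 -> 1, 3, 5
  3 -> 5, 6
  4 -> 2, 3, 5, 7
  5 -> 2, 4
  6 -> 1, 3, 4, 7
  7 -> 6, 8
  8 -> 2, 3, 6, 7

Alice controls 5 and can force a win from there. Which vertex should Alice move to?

2

A0 = {1}
A1: add {2} — 2 (Alice) has 2→1.
A2: add {5} — 5 (Alice) has 5→2.
A3 = A2; e.g. 3 (Bob) can still go to 6. Fixed point.
From 5, successor 2 is in the attractor (rank 1); the other successor 4 is not.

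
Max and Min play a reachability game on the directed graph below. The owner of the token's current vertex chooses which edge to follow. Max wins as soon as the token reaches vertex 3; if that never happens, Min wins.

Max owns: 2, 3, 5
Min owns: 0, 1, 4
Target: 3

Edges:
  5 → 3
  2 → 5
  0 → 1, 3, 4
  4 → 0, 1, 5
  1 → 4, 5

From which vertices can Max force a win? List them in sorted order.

A0 = {3}
A1: add {5} — 5 (Max) has 5→3.
A2: add {2} — 2 (Max) has 2→5.
A3 = A2; e.g. 0 (Min) can still go to 1. Fixed point.
Max's winning region = {2, 3, 5}.

2, 3, 5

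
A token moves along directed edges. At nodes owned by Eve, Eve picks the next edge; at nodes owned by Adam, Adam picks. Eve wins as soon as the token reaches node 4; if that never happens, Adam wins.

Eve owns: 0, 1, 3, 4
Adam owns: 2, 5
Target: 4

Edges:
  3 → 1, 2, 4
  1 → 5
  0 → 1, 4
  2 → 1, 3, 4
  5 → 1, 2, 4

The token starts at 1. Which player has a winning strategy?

A0 = {4}
A1: add {0, 3} — 0 (Eve) has 0→4; 3 (Eve) has 3→4.
A2 = A1; e.g. 1 (Eve) has no edge into A1. Fixed point.
1 never enters the attractor, so Adam can avoid the target forever.

Adam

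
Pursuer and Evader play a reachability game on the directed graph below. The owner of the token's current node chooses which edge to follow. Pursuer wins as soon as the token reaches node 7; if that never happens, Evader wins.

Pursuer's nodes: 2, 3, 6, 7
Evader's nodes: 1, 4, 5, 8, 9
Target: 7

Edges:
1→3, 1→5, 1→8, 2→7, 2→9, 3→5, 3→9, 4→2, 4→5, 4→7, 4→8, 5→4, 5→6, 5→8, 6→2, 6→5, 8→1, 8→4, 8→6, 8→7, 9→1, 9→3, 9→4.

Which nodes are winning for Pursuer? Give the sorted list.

A0 = {7}
A1: add {2} — 2 (Pursuer) has 2→7.
A2: add {6} — 6 (Pursuer) has 6→2.
A3 = A2; e.g. 1 (Evader) can still go to 3. Fixed point.
Pursuer's winning region = {2, 6, 7}.

2, 6, 7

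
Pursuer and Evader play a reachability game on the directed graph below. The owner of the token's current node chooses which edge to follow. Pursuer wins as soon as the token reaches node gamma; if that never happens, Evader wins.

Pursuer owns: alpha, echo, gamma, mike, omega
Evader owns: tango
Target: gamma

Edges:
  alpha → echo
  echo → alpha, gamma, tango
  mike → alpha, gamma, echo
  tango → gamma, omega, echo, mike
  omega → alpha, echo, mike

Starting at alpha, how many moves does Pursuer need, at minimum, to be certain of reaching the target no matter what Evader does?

A0 = {gamma}
A1: add {echo, mike} — echo (Pursuer) has echo→gamma; mike (Pursuer) has mike→gamma.
A2: add {alpha, omega} — alpha (Pursuer) has alpha→echo; omega (Pursuer) has omega→echo.
alpha enters the attractor at level 2, so Pursuer can force the target in 2 moves from there.

2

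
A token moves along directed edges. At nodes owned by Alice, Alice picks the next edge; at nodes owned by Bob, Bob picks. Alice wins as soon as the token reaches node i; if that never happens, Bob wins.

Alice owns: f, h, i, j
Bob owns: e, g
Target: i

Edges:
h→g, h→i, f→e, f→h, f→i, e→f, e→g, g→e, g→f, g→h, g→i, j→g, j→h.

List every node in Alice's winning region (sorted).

A0 = {i}
A1: add {f, h} — f (Alice) has f→i; h (Alice) has h→i.
A2: add {j} — j (Alice) has j→h.
A3 = A2; e.g. e (Bob) can still go to g. Fixed point.
Alice's winning region = {f, h, i, j}.

f, h, i, j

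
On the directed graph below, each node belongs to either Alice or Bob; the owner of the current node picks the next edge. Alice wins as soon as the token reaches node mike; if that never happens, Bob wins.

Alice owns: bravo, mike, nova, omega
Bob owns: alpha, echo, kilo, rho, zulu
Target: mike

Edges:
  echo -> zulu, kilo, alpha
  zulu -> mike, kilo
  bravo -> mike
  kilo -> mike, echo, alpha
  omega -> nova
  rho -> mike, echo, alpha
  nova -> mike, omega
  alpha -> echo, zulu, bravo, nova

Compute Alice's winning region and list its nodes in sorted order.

A0 = {mike}
A1: add {bravo, nova} — bravo (Alice) has bravo→mike; nova (Alice) has nova→mike.
A2: add {omega} — omega (Alice) has omega→nova.
A3 = A2; e.g. echo (Bob) can still go to zulu. Fixed point.
Alice's winning region = {bravo, mike, nova, omega}.

bravo, mike, nova, omega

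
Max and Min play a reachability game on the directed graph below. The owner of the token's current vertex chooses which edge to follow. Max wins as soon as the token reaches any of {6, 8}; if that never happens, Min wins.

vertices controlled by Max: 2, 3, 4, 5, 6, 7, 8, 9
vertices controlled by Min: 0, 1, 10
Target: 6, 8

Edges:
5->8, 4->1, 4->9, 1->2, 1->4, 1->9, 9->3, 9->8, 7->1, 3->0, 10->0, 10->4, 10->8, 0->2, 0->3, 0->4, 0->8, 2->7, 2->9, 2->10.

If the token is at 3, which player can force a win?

Min

A0 = {6, 8}
A1: add {5, 9} — 5 (Max) has 5→8; 9 (Max) has 9→8.
A2: add {2, 4} — 2 (Max) has 2→9; 4 (Max) has 4→9.
A3: add {1} — 1 (Min): all of {2, 4, 9} already in.
A4: add {7} — 7 (Max) has 7→1.
A5 = A4; e.g. 0 (Min) can still go to 3. Fixed point.
3 never enters the attractor, so Min can avoid the target forever.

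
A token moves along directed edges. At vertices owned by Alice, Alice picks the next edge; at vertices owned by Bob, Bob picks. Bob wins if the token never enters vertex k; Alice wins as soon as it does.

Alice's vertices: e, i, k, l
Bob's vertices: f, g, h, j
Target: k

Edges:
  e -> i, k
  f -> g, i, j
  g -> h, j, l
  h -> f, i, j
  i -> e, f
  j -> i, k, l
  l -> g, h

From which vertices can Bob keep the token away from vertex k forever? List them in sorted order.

A0 = {k}
A1: add {e} — e (Alice) has e→k.
A2: add {i} — i (Alice) has i→e.
A3 = A2; e.g. f (Bob) can still go to g. Fixed point.
Alice's attractor = {e, i, k}; Bob avoids the target exactly from the complement.

f, g, h, j, l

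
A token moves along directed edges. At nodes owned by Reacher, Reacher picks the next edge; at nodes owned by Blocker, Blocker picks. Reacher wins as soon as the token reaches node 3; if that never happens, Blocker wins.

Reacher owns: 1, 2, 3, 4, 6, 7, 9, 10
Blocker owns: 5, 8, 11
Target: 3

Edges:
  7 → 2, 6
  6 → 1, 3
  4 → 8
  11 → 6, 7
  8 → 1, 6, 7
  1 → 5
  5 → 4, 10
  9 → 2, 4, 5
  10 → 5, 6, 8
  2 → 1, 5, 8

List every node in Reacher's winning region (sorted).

A0 = {3}
A1: add {6} — 6 (Reacher) has 6→3.
A2: add {7, 10} — 7 (Reacher) has 7→6; 10 (Reacher) has 10→6.
A3: add {11} — 11 (Blocker): all of {6, 7} already in.
A4 = A3; e.g. 1 (Reacher) has no edge into A3. Fixed point.
Reacher's winning region = {3, 6, 7, 10, 11}.

3, 6, 7, 10, 11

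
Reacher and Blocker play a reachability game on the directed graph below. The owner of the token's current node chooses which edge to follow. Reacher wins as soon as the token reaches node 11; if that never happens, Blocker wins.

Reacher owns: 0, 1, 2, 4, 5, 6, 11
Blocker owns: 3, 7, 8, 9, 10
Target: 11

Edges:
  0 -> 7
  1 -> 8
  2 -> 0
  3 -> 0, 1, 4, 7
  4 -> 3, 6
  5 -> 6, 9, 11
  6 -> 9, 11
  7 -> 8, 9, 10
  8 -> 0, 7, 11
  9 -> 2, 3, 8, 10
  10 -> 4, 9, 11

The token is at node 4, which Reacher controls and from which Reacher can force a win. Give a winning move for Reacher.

A0 = {11}
A1: add {5, 6} — 5 (Reacher) has 5→11; 6 (Reacher) has 6→11.
A2: add {4} — 4 (Reacher) has 4→6.
A3 = A2; e.g. 0 (Reacher) has no edge into A2. Fixed point.
From 4, successor 6 is in the attractor (rank 1); the other successor 3 is not.

6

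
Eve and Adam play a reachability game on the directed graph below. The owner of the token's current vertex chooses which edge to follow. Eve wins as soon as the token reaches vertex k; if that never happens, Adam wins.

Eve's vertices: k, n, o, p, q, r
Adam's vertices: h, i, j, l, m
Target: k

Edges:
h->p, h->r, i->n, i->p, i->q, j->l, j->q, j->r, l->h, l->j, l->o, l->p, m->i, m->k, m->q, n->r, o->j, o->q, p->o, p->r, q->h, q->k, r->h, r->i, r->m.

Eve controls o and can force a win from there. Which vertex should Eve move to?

q

A0 = {k}
A1: add {q} — q (Eve) has q→k.
A2: add {o} — o (Eve) has o→q.
A3: add {p} — p (Eve) has p→o.
A4 = A3; e.g. h (Adam) can still go to r. Fixed point.
From o, successor q is in the attractor (rank 1); the other successor j is not.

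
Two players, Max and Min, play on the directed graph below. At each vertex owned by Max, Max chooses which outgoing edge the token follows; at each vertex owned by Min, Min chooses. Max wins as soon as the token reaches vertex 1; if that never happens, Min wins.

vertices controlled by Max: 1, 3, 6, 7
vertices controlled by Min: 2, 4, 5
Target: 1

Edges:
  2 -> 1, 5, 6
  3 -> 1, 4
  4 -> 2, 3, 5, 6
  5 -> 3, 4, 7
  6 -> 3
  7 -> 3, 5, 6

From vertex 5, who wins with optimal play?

A0 = {1}
A1: add {3} — 3 (Max) has 3→1.
A2: add {6, 7} — 6 (Max) has 6→3; 7 (Max) has 7→3.
A3 = A2; e.g. 2 (Min) can still go to 5. Fixed point.
5 never enters the attractor, so Min can avoid the target forever.

Min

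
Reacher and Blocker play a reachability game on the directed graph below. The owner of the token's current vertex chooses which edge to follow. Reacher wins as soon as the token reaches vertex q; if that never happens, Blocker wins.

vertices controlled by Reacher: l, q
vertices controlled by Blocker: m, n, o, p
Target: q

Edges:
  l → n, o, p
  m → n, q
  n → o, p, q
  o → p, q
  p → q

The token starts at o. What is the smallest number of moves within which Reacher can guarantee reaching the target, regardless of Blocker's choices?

A0 = {q}
A1: add {p} — p (Blocker): all of {q} already in.
A2: add {l, o} — l (Reacher) has l→p; o (Blocker): all of {p, q} already in.
o enters the attractor at level 2, so Reacher can force the target in 2 moves from there.

2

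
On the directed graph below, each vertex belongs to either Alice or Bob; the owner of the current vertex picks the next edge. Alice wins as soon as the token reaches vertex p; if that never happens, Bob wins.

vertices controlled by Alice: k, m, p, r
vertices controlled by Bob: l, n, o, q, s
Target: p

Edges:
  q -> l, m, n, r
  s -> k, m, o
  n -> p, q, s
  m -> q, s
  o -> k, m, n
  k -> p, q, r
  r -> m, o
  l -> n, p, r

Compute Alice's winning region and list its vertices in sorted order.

A0 = {p}
A1: add {k} — k (Alice) has k→p.
A2 = A1; e.g. l (Bob) can still go to n. Fixed point.
Alice's winning region = {k, p}.

k, p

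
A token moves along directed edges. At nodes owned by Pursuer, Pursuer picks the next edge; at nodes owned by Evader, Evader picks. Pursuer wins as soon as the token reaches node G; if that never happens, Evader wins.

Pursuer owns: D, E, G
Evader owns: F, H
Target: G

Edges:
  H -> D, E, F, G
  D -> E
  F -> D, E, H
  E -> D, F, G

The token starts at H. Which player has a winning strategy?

A0 = {G}
A1: add {E} — E (Pursuer) has E→G.
A2: add {D} — D (Pursuer) has D→E.
A3 = A2; e.g. F (Evader) can still go to H. Fixed point.
H never enters the attractor, so Evader can avoid the target forever.

Evader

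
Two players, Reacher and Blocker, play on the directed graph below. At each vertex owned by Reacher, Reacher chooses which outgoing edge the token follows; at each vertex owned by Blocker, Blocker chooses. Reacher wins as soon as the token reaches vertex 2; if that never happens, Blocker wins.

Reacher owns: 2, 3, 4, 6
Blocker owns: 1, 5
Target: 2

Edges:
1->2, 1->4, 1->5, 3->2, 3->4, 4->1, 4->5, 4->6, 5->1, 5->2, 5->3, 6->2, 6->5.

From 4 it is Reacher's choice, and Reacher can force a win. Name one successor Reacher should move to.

6

A0 = {2}
A1: add {3, 6} — 3 (Reacher) has 3→2; 6 (Reacher) has 6→2.
A2: add {4} — 4 (Reacher) has 4→6.
A3 = A2; e.g. 1 (Blocker) can still go to 5. Fixed point.
From 4, successor 6 is in the attractor (rank 1); the other successors 1, 5 are not.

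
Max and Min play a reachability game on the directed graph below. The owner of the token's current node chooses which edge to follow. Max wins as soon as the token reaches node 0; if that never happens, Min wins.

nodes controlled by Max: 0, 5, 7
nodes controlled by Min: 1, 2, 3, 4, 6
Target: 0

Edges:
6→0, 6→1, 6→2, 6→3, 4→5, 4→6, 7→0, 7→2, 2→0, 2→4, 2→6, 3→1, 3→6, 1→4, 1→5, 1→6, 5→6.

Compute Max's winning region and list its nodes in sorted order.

A0 = {0}
A1: add {7} — 7 (Max) has 7→0.
A2 = A1; e.g. 1 (Min) can still go to 4. Fixed point.
Max's winning region = {0, 7}.

0, 7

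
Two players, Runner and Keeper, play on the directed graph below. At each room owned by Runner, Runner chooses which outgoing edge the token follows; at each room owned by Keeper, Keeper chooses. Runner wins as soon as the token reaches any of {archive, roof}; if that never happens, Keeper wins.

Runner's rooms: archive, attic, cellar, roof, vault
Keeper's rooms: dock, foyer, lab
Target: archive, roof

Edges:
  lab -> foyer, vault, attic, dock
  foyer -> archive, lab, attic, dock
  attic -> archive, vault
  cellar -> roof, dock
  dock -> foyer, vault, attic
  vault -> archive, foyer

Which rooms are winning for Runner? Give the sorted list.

archive, attic, cellar, roof, vault

A0 = {archive, roof}
A1: add {attic, cellar, vault} — cellar (Runner) has cellar→roof; vault (Runner) has vault→archive; attic (Runner) has attic→archive.
A2 = A1; e.g. foyer (Keeper) can still go to lab. Fixed point.
Runner's winning region = {archive, attic, cellar, roof, vault}.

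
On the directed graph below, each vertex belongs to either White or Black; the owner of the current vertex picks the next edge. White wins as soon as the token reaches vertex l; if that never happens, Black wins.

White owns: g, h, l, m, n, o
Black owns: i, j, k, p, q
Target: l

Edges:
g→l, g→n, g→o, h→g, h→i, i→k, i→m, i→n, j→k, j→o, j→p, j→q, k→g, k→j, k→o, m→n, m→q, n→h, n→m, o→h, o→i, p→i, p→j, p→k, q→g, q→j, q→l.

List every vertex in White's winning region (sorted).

g, h, l, m, n, o

A0 = {l}
A1: add {g} — g (White) has g→l.
A2: add {h} — h (White) has h→g.
A3: add {n, o} — n (White) has n→h; o (White) has o→h.
A4: add {m} — m (White) has m→n.
A5 = A4; e.g. i (Black) can still go to k. Fixed point.
White's winning region = {g, h, l, m, n, o}.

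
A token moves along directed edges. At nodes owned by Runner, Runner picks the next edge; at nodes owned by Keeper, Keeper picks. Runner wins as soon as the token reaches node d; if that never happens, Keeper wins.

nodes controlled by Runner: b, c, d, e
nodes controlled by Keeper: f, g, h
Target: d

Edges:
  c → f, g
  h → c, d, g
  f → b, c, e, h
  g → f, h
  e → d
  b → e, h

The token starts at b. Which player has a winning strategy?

Runner

A0 = {d}
A1: add {e} — e (Runner) has e→d.
A2: add {b} — b (Runner) has b→e.
A3 = A2; e.g. c (Runner) has no edge into A2. Fixed point.
b ∈ A2, so Runner can force the target.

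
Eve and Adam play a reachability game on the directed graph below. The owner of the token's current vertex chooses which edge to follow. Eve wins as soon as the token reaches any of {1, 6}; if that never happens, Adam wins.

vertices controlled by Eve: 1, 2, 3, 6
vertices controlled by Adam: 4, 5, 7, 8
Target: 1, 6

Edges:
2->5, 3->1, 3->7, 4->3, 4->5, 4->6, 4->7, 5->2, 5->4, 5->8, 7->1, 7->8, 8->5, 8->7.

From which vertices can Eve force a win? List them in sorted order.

1, 3, 6

A0 = {1, 6}
A1: add {3} — 3 (Eve) has 3→1.
A2 = A1; e.g. 2 (Eve) has no edge into A1. Fixed point.
Eve's winning region = {1, 3, 6}.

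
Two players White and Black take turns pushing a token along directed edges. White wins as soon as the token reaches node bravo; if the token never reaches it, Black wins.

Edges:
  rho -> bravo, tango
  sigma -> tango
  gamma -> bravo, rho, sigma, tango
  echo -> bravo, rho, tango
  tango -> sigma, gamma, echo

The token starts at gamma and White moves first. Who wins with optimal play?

Track states (vertex, player-to-move).
A0 = {(bravo,White), (bravo,Black)}
A1: add {(rho,White), (gamma,White), (echo,White)}.
(gamma,White) ∈ A1 ⇒ White forces the target.

White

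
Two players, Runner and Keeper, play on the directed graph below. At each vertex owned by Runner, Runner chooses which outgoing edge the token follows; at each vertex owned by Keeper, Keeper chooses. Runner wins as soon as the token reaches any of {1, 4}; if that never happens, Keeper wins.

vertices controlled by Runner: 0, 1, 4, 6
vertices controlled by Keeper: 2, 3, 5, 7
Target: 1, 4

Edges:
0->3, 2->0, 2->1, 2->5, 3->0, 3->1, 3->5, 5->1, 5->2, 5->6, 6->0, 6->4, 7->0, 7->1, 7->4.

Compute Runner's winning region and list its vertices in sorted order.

A0 = {1, 4}
A1: add {6} — 6 (Runner) has 6→4.
A2 = A1; e.g. 0 (Runner) has no edge into A1. Fixed point.
Runner's winning region = {1, 4, 6}.

1, 4, 6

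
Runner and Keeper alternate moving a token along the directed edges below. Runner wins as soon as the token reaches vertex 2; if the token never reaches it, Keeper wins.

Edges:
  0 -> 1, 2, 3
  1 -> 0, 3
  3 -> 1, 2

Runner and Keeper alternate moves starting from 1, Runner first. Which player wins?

Keeper

Track states (vertex, player-to-move).
A0 = {(2,Runner), (2,Keeper)}
A1: add {(0,Runner), (3,Runner)}.
A2: add {(1,Keeper)}.
A3 = A2; e.g. (0,Keeper) stays out. (1,Runner) never enters ⇒ Keeper avoids the target.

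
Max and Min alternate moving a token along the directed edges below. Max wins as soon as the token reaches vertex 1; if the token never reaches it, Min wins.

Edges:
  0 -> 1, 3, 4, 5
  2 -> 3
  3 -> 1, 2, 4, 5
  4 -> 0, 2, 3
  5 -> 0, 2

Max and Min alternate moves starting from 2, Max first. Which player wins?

Min

Track states (vertex, player-to-move).
A0 = {(1,Max), (1,Min)}
A1: add {(0,Max), (3,Max)}.
A2: add {(2,Min)}.
A3: add {(4,Max), (5,Max)}.
A4: add {(0,Min)}.
A5 = A4; e.g. (2,Max) stays out. (2,Max) never enters ⇒ Min avoids the target.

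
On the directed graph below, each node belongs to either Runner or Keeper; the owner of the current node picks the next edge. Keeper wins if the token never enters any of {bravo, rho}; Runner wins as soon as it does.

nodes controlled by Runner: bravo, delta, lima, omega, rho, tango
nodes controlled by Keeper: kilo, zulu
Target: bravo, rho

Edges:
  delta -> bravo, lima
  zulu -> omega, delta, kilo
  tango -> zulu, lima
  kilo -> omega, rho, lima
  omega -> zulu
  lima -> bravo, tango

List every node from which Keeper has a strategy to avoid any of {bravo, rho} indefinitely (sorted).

A0 = {bravo, rho}
A1: add {delta, lima} — delta (Runner) has delta→bravo; lima (Runner) has lima→bravo.
A2: add {tango} — tango (Runner) has tango→lima.
A3 = A2; e.g. omega (Runner) has no edge into A2. Fixed point.
Runner's attractor = {bravo, delta, lima, rho, tango}; Keeper avoids the target exactly from the complement.

kilo, omega, zulu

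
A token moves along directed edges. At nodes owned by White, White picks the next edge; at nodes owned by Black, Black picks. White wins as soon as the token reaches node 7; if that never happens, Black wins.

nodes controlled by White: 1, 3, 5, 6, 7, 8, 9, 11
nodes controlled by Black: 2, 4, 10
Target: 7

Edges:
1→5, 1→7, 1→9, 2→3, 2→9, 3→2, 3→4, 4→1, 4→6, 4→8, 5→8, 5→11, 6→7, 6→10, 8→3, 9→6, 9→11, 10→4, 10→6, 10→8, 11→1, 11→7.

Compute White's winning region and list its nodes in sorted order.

1, 5, 6, 7, 9, 11

A0 = {7}
A1: add {1, 6, 11} — 1 (White) has 1→7; 6 (White) has 6→7; 11 (White) has 11→7.
A2: add {5, 9} — 5 (White) has 5→11; 9 (White) has 9→6.
A3 = A2; e.g. 2 (Black) can still go to 3. Fixed point.
White's winning region = {1, 5, 6, 7, 9, 11}.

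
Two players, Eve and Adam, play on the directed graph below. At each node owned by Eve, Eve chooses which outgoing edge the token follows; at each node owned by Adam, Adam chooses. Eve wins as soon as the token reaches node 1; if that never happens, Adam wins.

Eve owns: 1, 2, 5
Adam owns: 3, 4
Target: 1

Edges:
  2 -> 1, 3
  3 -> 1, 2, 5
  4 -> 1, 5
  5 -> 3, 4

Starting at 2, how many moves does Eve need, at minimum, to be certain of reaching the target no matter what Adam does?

A0 = {1}
A1: add {2} — 2 (Eve) has 2→1.
A2 = A1; e.g. 3 (Adam) can still go to 5. Fixed point.
2 enters the attractor at level 1, so Eve can force the target in 1 move from there.

1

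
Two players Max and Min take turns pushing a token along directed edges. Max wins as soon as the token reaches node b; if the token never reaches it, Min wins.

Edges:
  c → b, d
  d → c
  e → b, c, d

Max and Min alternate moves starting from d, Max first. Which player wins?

Min

Track states (vertex, player-to-move).
A0 = {(b,Max), (b,Min)}
A1: add {(c,Max), (e,Max)}.
A2: add {(d,Min)}.
A3 = A2; e.g. (c,Min) stays out. (d,Max) never enters ⇒ Min avoids the target.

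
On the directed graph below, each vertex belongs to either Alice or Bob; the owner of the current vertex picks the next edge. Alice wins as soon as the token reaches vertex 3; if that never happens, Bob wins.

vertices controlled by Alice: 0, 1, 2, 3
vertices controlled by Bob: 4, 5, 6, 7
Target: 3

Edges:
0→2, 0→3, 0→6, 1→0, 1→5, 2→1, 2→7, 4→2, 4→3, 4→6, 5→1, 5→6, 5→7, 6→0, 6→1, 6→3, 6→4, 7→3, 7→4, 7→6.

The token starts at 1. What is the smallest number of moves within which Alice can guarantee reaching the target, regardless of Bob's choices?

2

A0 = {3}
A1: add {0} — 0 (Alice) has 0→3.
A2: add {1} — 1 (Alice) has 1→0.
1 enters the attractor at level 2, so Alice can force the target in 2 moves from there.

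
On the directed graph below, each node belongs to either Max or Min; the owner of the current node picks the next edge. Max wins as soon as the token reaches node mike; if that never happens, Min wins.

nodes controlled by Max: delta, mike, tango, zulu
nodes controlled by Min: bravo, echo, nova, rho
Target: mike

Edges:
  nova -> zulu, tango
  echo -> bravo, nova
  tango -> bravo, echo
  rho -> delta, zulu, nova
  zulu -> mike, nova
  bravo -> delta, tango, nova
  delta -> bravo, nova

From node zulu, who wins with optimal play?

A0 = {mike}
A1: add {zulu} — zulu (Max) has zulu→mike.
A2 = A1; e.g. delta (Max) has no edge into A1. Fixed point.
zulu ∈ A1, so Max can force the target.

Max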